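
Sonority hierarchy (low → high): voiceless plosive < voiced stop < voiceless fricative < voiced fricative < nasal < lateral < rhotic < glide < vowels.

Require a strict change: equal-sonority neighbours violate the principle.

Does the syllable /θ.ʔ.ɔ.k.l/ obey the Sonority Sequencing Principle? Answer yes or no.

Onset: /θ/ is a voiceless fricative (sonority 3), /ʔ/ is a voiceless plosive (sonority 1); then the nucleus /ɔ/ (sonority 9).
Onset profile 3-1-9 — does not strictly rise throughout.
Coda: /k/ is a voiceless plosive (sonority 1), /l/ is a lateral (sonority 6).
Coda profile 9-1-6 — does not strictly fall throughout.

no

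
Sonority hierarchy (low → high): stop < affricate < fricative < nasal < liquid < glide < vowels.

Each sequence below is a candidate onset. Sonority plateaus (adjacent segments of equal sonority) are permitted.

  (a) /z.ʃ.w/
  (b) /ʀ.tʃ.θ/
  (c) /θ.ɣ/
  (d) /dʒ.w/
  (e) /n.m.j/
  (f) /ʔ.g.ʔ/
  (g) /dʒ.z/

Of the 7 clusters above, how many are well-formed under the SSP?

(a) /z.ʃ.w/: profile 3-3-6 — obeys.
(b) /ʀ.tʃ.θ/: profile 5-2-3 — violates.
(c) /θ.ɣ/: profile 3-3 — obeys.
(d) /dʒ.w/: profile 2-6 — obeys.
(e) /n.m.j/: profile 4-4-6 — obeys.
(f) /ʔ.g.ʔ/: profile 1-1-1 — obeys.
(g) /dʒ.z/: profile 2-3 — obeys.

6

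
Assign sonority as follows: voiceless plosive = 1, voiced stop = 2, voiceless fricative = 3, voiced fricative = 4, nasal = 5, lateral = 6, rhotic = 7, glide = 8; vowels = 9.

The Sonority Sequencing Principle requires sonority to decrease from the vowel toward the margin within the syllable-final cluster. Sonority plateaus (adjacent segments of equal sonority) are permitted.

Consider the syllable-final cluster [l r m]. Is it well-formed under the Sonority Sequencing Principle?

no

/l/ is a lateral (sonority 6).
/r/ is a rhotic (sonority 7).
/m/ is a nasal (sonority 5).
The profile is 6-7-5. Between /l/ (6) and /r/ (7) sonority does not fall, so the cluster violates the SSP.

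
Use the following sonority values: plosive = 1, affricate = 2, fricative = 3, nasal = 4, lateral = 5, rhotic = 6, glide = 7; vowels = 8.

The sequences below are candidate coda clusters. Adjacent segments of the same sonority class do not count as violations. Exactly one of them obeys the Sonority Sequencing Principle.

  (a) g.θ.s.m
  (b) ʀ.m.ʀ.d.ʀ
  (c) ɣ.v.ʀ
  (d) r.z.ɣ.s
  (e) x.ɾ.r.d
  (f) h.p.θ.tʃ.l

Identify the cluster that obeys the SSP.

(a) 1-3-3-4 → violates
(b) 6-4-6-1-6 → violates
(c) 3-3-6 → violates
(d) 6-3-3-3 → obeys
(e) 3-6-6-1 → violates
(f) 3-1-3-2-5 → violates

d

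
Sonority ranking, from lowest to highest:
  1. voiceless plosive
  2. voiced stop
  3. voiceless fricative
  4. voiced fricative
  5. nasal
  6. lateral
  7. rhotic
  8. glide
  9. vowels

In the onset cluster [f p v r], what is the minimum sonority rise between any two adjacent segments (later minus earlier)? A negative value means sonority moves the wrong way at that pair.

-2

/f/ — voiceless fricative, sonority 3.
/p/ — voiceless plosive, sonority 1.
/v/ — voiced fricative, sonority 4.
/r/ — rhotic, sonority 7.
/f/→/p/: change -2.
/p/→/v/: change +3.
/v/→/r/: change +3.
Minimum = -2.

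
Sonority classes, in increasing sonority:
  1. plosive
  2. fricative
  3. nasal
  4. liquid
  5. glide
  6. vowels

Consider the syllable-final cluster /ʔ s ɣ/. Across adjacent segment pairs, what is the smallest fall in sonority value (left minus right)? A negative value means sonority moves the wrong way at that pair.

-1

/ʔ/: plosive = 1.
/s/: fricative = 2.
/ɣ/: fricative = 2.
/ʔ/→/s/: change -1.
/s/→/ɣ/: change +0.
Minimum = -1.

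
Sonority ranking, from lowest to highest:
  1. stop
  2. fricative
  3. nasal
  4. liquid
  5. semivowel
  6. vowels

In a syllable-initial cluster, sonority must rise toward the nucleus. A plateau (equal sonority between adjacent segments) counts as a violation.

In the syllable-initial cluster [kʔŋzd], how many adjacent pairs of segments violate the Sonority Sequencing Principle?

/k/: stop = 1.
/ʔ/: stop = 1.
/ŋ/: nasal = 3.
/z/: fricative = 2.
/d/: stop = 1.
/k/→/ʔ/: 1→1 (plateau) — violation.
/ʔ/→/ŋ/: 1→3 (rises) — ok.
/ŋ/→/z/: 3→2 (does not rise) — violation.
/z/→/d/: 2→1 (does not rise) — violation.

3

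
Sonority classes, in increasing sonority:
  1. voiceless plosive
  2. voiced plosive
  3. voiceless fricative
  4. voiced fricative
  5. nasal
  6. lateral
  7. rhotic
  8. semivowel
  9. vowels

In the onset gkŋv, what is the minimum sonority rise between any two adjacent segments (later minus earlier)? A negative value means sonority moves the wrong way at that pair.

-1

/g/ is a voiced plosive (sonority 2).
/k/ is a voiceless plosive (sonority 1).
/ŋ/ is a nasal (sonority 5).
/v/ is a voiced fricative (sonority 4).
/g/→/k/: change -1.
/k/→/ŋ/: change +4.
/ŋ/→/v/: change -1.
Minimum = -1.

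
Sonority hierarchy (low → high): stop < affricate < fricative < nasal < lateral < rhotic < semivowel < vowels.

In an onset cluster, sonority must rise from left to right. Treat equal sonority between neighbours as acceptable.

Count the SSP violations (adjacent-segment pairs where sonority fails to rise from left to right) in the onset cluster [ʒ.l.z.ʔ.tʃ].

2

/ʒ/ — fricative, sonority 3.
/l/ — lateral, sonority 5.
/z/ — fricative, sonority 3.
/ʔ/ — stop, sonority 1.
/tʃ/ — affricate, sonority 2.
/ʒ/→/l/: 3→5 (rises) — ok.
/l/→/z/: 5→3 (does not rise) — violation.
/z/→/ʔ/: 3→1 (does not rise) — violation.
/ʔ/→/tʃ/: 1→2 (rises) — ok.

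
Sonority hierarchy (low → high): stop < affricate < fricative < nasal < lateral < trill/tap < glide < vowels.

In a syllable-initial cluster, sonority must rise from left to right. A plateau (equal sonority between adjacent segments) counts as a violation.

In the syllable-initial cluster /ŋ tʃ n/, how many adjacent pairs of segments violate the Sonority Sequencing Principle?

1

/ŋ/ is a nasal (sonority 4).
/tʃ/ is an affricate (sonority 2).
/n/ is a nasal (sonority 4).
/ŋ/→/tʃ/: 4→2 (does not rise) — violation.
/tʃ/→/n/: 2→4 (rises) — ok.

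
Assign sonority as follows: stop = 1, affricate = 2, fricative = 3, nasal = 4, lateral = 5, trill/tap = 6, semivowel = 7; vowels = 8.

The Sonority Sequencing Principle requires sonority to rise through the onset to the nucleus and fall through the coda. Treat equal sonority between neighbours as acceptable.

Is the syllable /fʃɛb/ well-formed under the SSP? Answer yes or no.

Onset: /f/ is a fricative (sonority 3), /ʃ/ is a fricative (sonority 3); then the nucleus /ɛ/ (sonority 8).
Onset profile 3-3-8 — rises to the nucleus.
Coda: /b/ is a stop (sonority 1).
Coda profile 8-1 — falls from the nucleus.

yes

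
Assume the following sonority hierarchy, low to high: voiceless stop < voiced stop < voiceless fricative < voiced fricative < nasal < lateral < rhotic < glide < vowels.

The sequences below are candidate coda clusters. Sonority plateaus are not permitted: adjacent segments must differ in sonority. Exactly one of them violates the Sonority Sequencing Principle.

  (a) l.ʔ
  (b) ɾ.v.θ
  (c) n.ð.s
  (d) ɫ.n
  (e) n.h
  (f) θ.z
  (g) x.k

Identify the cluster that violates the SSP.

(a) sonority 6-1: well-formed.
(b) sonority 7-4-3: well-formed.
(c) sonority 5-4-3: well-formed.
(d) sonority 6-5: well-formed.
(e) sonority 5-3: well-formed.
(f) sonority 3-4: ill-formed.
(g) sonority 3-1: well-formed.

f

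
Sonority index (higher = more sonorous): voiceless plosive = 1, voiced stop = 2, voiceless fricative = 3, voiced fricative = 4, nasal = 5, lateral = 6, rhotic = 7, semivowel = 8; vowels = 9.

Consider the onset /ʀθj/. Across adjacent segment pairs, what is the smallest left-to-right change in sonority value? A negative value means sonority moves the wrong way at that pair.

-4

/ʀ/ — rhotic, sonority 7.
/θ/ — voiceless fricative, sonority 3.
/j/ — semivowel, sonority 8.
/ʀ/→/θ/: change -4.
/θ/→/j/: change +5.
Minimum = -4.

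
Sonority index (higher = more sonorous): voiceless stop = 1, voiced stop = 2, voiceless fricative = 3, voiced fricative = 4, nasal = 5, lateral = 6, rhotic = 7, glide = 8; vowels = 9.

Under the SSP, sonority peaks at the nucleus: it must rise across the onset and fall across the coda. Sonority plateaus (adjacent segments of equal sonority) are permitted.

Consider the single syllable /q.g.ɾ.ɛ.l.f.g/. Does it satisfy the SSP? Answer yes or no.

Onset: /q/ is a voiceless stop (sonority 1), /g/ is a voiced stop (sonority 2), /ɾ/ is a rhotic (sonority 7); then the nucleus /ɛ/ (sonority 9).
Onset profile 1-2-7-9 — rises to the nucleus.
Coda: /l/ is a lateral (sonority 6), /f/ is a voiceless fricative (sonority 3), /g/ is a voiced stop (sonority 2).
Coda profile 9-6-3-2 — falls from the nucleus.

yes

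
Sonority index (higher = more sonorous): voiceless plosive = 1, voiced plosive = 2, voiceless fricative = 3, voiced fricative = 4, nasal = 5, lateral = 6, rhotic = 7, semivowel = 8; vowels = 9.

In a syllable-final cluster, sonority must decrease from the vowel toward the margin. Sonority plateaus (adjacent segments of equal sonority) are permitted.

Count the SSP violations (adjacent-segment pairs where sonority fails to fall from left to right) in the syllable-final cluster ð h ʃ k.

0

/ð/ is a voiced fricative (sonority 4).
/h/ is a voiceless fricative (sonority 3).
/ʃ/ is a voiceless fricative (sonority 3).
/k/ is a voiceless plosive (sonority 1).
/ð/→/h/: 4→3 (falls) — ok.
/h/→/ʃ/: 3→3 (plateau, allowed) — ok.
/ʃ/→/k/: 3→1 (falls) — ok.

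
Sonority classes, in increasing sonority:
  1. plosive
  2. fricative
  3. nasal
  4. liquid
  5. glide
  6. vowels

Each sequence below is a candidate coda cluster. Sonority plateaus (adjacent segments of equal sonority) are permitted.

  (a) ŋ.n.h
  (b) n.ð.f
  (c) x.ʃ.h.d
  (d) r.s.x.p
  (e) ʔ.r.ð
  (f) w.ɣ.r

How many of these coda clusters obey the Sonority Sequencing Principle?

(a) sonority 3-3-2: well-formed.
(b) sonority 3-2-2: well-formed.
(c) sonority 2-2-2-1: well-formed.
(d) sonority 4-2-2-1: well-formed.
(e) sonority 1-4-2: ill-formed.
(f) sonority 5-2-4: ill-formed.

4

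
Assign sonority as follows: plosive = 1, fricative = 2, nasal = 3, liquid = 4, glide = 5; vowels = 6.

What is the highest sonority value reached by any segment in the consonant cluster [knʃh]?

/k/ — plosive, sonority 1.
/n/ — nasal, sonority 3.
/ʃ/ — fricative, sonority 2.
/h/ — fricative, sonority 2.
The maximum is 3.

3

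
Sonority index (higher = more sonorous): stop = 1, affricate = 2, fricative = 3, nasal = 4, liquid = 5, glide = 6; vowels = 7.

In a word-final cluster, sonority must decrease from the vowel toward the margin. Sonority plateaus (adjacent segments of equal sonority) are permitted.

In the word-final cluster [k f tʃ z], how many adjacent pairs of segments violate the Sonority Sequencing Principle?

2

/k/ — stop, sonority 1.
/f/ — fricative, sonority 3.
/tʃ/ — affricate, sonority 2.
/z/ — fricative, sonority 3.
/k/→/f/: 1→3 (does not fall) — violation.
/f/→/tʃ/: 3→2 (falls) — ok.
/tʃ/→/z/: 2→3 (does not fall) — violation.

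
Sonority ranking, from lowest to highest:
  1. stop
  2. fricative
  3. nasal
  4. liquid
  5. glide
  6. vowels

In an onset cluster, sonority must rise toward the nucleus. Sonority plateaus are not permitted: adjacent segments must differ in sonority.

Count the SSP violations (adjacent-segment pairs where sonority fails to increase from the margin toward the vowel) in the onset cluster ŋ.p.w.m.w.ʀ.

3

/ŋ/: nasal = 3.
/p/: stop = 1.
/w/: glide = 5.
/m/: nasal = 3.
/w/: glide = 5.
/ʀ/: liquid = 4.
/ŋ/→/p/: 3→1 (does not rise) — violation.
/p/→/w/: 1→5 (rises) — ok.
/w/→/m/: 5→3 (does not rise) — violation.
/m/→/w/: 3→5 (rises) — ok.
/w/→/ʀ/: 5→4 (does not rise) — violation.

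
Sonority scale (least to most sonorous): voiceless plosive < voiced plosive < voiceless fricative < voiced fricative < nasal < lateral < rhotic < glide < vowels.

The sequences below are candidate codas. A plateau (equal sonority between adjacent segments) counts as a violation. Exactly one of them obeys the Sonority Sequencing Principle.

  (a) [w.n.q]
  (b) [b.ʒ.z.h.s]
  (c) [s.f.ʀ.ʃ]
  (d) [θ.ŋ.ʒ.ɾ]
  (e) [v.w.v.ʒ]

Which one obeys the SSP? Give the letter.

a

(a) 8-5-1 → obeys
(b) 2-4-4-3-3 → violates
(c) 3-3-7-3 → violates
(d) 3-5-4-7 → violates
(e) 4-8-4-4 → violates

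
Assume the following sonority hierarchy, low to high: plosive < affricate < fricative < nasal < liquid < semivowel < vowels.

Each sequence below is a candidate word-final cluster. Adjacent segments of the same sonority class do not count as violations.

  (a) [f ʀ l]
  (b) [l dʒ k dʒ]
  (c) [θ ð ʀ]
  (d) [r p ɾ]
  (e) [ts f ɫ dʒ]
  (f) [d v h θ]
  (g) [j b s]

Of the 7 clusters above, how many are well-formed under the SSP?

0

(a) 3-5-5 → violates
(b) 5-2-1-2 → violates
(c) 3-3-5 → violates
(d) 5-1-5 → violates
(e) 2-3-5-2 → violates
(f) 1-3-3-3 → violates
(g) 6-1-3 → violates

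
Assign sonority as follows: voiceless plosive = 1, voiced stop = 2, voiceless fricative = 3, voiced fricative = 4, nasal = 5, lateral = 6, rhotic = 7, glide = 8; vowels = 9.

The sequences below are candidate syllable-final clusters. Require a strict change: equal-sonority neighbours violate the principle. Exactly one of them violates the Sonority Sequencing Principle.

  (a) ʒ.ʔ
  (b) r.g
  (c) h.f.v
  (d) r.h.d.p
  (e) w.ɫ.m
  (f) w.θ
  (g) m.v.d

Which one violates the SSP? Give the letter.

(a) 4-1 → obeys
(b) 7-2 → obeys
(c) 3-3-4 → violates
(d) 7-3-2-1 → obeys
(e) 8-6-5 → obeys
(f) 8-3 → obeys
(g) 5-4-2 → obeys

c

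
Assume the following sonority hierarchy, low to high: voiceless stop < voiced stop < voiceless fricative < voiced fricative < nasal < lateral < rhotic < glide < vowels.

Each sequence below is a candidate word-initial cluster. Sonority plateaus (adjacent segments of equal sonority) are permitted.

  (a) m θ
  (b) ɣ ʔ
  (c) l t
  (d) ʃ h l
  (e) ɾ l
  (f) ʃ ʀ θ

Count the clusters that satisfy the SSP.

(a) sonority 5-3: ill-formed.
(b) sonority 4-1: ill-formed.
(c) sonority 6-1: ill-formed.
(d) sonority 3-3-6: well-formed.
(e) sonority 7-6: ill-formed.
(f) sonority 3-7-3: ill-formed.

1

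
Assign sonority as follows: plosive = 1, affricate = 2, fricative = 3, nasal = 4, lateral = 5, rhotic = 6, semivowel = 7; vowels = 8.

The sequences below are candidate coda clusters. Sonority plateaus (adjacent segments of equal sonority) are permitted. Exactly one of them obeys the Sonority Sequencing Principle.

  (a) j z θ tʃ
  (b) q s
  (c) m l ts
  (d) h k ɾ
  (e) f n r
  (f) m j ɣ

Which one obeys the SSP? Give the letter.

(a) j z θ tʃ: profile 7-3-3-2 — obeys.
(b) q s: profile 1-3 — violates.
(c) m l ts: profile 4-5-2 — violates.
(d) h k ɾ: profile 3-1-6 — violates.
(e) f n r: profile 3-4-6 — violates.
(f) m j ɣ: profile 4-7-3 — violates.

a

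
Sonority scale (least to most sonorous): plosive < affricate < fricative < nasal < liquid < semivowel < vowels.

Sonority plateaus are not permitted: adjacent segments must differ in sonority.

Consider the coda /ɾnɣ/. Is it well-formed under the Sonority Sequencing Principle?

/ɾ/: liquid = 5.
/n/: nasal = 4.
/ɣ/: fricative = 3.
The profile 5-4-3 strictly falls, so the coda satisfies the SSP.

yes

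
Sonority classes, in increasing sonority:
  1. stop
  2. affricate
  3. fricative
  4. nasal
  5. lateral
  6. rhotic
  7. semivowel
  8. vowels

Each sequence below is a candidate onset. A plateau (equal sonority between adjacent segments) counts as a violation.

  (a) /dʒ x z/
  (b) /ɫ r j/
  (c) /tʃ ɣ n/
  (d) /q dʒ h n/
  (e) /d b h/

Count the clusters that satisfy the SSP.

3

(a) /dʒ x z/: profile 2-3-3 — violates.
(b) /ɫ r j/: profile 5-6-7 — obeys.
(c) /tʃ ɣ n/: profile 2-3-4 — obeys.
(d) /q dʒ h n/: profile 1-2-3-4 — obeys.
(e) /d b h/: profile 1-1-3 — violates.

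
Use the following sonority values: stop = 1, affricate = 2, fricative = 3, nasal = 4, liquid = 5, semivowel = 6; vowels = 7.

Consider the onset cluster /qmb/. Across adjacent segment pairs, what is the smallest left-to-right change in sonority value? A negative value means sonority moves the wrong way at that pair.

/q/: stop = 1.
/m/: nasal = 4.
/b/: stop = 1.
/q/→/m/: change +3.
/m/→/b/: change -3.
Minimum = -3.

-3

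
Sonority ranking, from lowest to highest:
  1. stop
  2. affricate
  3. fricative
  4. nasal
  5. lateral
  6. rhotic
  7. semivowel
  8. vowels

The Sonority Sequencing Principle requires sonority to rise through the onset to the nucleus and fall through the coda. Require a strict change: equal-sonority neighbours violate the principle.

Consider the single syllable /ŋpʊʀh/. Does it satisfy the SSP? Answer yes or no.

no

Onset: /ŋ/ is a nasal (sonority 4), /p/ is a stop (sonority 1); then the nucleus /ʊ/ (sonority 8).
Onset profile 4-1-8 — does not strictly rise throughout.
Coda: /ʀ/ is a rhotic (sonority 6), /h/ is a fricative (sonority 3).
Coda profile 8-6-3 — falls from the nucleus.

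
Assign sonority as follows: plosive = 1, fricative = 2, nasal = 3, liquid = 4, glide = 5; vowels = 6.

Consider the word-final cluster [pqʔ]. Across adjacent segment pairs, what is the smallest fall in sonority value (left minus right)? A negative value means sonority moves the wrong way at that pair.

0

/p/: plosive = 1.
/q/: plosive = 1.
/ʔ/: plosive = 1.
/p/→/q/: change +0.
/q/→/ʔ/: change +0.
Minimum = 0.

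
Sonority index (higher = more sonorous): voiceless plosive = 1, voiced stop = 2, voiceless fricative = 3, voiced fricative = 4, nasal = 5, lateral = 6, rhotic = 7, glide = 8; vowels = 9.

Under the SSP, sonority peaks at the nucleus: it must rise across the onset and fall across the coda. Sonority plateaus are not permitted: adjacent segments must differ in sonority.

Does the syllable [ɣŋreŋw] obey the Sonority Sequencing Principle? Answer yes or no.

Onset: /ɣ/ is a voiced fricative (sonority 4), /ŋ/ is a nasal (sonority 5), /r/ is a rhotic (sonority 7); then the nucleus /e/ (sonority 9).
Onset profile 4-5-7-9 — rises to the nucleus.
Coda: /ŋ/ is a nasal (sonority 5), /w/ is a glide (sonority 8).
Coda profile 9-5-8 — does not strictly fall throughout.

no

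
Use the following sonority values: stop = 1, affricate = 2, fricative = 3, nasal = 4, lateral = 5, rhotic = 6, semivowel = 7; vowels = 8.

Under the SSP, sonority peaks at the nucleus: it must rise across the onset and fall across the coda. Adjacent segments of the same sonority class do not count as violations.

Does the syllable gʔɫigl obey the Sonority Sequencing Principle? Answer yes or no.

Onset: /g/ is a stop (sonority 1), /ʔ/ is a stop (sonority 1), /ɫ/ is a lateral (sonority 5); then the nucleus /i/ (sonority 8).
Onset profile 1-1-5-8 — rises to the nucleus.
Coda: /g/ is a stop (sonority 1), /l/ is a lateral (sonority 5).
Coda profile 8-1-5 — does not fall throughout.

no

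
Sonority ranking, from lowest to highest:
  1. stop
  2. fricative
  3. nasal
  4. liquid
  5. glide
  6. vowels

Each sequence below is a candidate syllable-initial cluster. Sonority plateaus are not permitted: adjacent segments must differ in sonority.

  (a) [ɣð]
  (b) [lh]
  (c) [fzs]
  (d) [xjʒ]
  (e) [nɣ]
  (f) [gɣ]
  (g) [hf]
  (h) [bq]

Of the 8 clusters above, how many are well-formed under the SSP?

1

(a) [ɣð]: profile 2-2 — violates.
(b) [lh]: profile 4-2 — violates.
(c) [fzs]: profile 2-2-2 — violates.
(d) [xjʒ]: profile 2-5-2 — violates.
(e) [nɣ]: profile 3-2 — violates.
(f) [gɣ]: profile 1-2 — obeys.
(g) [hf]: profile 2-2 — violates.
(h) [bq]: profile 1-1 — violates.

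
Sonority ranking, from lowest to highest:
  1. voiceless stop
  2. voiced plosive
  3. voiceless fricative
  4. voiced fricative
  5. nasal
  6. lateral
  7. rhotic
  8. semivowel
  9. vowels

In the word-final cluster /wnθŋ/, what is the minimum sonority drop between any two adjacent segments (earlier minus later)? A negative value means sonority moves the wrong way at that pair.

-2

/w/ is a semivowel (sonority 8).
/n/ is a nasal (sonority 5).
/θ/ is a voiceless fricative (sonority 3).
/ŋ/ is a nasal (sonority 5).
/w/→/n/: change +3.
/n/→/θ/: change +2.
/θ/→/ŋ/: change -2.
Minimum = -2.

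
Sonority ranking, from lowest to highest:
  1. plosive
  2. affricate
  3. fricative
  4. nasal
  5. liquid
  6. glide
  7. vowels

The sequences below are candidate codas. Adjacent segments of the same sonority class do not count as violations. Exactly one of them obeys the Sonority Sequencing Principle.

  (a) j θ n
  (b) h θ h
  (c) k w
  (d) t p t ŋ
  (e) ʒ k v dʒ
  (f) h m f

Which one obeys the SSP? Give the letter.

(a) sonority 6-3-4: ill-formed.
(b) sonority 3-3-3: well-formed.
(c) sonority 1-6: ill-formed.
(d) sonority 1-1-1-4: ill-formed.
(e) sonority 3-1-3-2: ill-formed.
(f) sonority 3-4-3: ill-formed.

b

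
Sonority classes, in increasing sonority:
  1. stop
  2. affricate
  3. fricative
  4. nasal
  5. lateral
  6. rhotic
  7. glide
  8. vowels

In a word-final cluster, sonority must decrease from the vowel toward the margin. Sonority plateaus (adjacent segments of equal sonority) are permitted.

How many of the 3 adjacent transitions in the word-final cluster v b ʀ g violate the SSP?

/v/ — fricative, sonority 3.
/b/ — stop, sonority 1.
/ʀ/ — rhotic, sonority 6.
/g/ — stop, sonority 1.
/v/→/b/: 3→1 (falls) — ok.
/b/→/ʀ/: 1→6 (does not fall) — violation.
/ʀ/→/g/: 6→1 (falls) — ok.

1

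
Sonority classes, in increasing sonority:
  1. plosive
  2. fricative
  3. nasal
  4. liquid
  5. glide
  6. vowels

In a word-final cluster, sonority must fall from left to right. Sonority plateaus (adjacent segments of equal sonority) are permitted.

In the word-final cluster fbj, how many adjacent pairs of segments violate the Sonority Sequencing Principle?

/f/: fricative = 2.
/b/: plosive = 1.
/j/: glide = 5.
/f/→/b/: 2→1 (falls) — ok.
/b/→/j/: 1→5 (does not fall) — violation.

1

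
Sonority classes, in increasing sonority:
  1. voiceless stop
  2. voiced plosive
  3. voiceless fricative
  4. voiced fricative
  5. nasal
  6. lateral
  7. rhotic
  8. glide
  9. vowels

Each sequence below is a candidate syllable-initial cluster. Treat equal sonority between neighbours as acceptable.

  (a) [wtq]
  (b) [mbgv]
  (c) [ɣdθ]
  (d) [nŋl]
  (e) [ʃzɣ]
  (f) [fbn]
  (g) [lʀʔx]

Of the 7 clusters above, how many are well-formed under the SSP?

2

(a) sonority 8-1-1: ill-formed.
(b) sonority 5-2-2-4: ill-formed.
(c) sonority 4-2-3: ill-formed.
(d) sonority 5-5-6: well-formed.
(e) sonority 3-4-4: well-formed.
(f) sonority 3-2-5: ill-formed.
(g) sonority 6-7-1-3: ill-formed.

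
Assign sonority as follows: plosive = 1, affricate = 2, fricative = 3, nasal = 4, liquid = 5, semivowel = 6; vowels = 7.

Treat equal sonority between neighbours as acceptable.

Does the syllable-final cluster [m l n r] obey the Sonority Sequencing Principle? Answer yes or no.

no

/m/ — nasal, sonority 4.
/l/ — liquid, sonority 5.
/n/ — nasal, sonority 4.
/r/ — liquid, sonority 5.
The profile is 4-5-4-5. Between /m/ (4) and /l/ (5) sonority does not fall, so the cluster violates the SSP.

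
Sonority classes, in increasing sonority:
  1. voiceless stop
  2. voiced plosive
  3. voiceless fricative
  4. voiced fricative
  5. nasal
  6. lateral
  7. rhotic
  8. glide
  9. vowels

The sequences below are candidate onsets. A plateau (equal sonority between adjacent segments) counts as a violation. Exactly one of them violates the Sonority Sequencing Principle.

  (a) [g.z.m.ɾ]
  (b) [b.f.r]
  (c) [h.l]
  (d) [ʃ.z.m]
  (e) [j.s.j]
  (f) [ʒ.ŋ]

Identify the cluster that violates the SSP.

(a) [g.z.m.ɾ]: profile 2-4-5-7 — obeys.
(b) [b.f.r]: profile 2-3-7 — obeys.
(c) [h.l]: profile 3-6 — obeys.
(d) [ʃ.z.m]: profile 3-4-5 — obeys.
(e) [j.s.j]: profile 8-3-8 — violates.
(f) [ʒ.ŋ]: profile 4-5 — obeys.

e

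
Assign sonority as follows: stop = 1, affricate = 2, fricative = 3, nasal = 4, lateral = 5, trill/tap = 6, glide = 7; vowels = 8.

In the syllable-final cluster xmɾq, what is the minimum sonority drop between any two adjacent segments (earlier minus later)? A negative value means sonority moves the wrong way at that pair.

/x/: fricative = 3.
/m/: nasal = 4.
/ɾ/: trill/tap = 6.
/q/: stop = 1.
/x/→/m/: change -1.
/m/→/ɾ/: change -2.
/ɾ/→/q/: change +5.
Minimum = -2.

-2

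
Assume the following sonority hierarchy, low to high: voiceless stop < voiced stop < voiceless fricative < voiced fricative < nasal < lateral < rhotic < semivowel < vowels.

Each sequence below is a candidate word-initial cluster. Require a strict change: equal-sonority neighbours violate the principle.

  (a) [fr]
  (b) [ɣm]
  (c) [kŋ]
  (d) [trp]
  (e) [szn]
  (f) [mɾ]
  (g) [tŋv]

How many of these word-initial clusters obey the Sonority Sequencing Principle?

(a) sonority 3-7: well-formed.
(b) sonority 4-5: well-formed.
(c) sonority 1-5: well-formed.
(d) sonority 1-7-1: ill-formed.
(e) sonority 3-4-5: well-formed.
(f) sonority 5-7: well-formed.
(g) sonority 1-5-4: ill-formed.

5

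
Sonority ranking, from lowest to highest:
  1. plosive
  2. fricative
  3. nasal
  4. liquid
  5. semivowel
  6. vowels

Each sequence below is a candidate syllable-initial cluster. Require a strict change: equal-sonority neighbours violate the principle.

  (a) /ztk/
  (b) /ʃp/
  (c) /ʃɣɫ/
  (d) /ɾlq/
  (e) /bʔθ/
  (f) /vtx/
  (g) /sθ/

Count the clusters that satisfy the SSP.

(a) 2-1-1 → violates
(b) 2-1 → violates
(c) 2-2-4 → violates
(d) 4-4-1 → violates
(e) 1-1-2 → violates
(f) 2-1-2 → violates
(g) 2-2 → violates

0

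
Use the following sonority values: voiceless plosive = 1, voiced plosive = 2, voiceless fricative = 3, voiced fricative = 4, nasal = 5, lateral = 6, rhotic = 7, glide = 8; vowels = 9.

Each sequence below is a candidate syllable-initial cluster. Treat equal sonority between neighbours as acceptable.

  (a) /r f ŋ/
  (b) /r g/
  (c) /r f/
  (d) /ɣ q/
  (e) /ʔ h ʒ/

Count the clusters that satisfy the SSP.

1

(a) sonority 7-3-5: ill-formed.
(b) sonority 7-2: ill-formed.
(c) sonority 7-3: ill-formed.
(d) sonority 4-1: ill-formed.
(e) sonority 1-3-4: well-formed.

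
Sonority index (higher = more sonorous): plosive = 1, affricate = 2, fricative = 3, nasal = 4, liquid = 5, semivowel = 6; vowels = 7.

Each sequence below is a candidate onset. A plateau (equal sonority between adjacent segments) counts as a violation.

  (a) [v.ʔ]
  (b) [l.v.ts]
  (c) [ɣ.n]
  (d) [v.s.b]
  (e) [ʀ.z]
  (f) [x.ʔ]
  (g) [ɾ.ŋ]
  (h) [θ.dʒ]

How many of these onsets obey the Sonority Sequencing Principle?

1

(a) 3-1 → violates
(b) 5-3-2 → violates
(c) 3-4 → obeys
(d) 3-3-1 → violates
(e) 5-3 → violates
(f) 3-1 → violates
(g) 5-4 → violates
(h) 3-2 → violates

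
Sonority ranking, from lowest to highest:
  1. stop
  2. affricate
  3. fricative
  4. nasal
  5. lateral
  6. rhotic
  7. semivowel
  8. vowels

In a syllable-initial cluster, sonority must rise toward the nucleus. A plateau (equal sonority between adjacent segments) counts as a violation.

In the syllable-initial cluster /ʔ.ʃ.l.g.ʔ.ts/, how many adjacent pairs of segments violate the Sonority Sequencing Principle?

/ʔ/: stop = 1.
/ʃ/: fricative = 3.
/l/: lateral = 5.
/g/: stop = 1.
/ʔ/: stop = 1.
/ts/: affricate = 2.
/ʔ/→/ʃ/: 1→3 (rises) — ok.
/ʃ/→/l/: 3→5 (rises) — ok.
/l/→/g/: 5→1 (does not rise) — violation.
/g/→/ʔ/: 1→1 (plateau) — violation.
/ʔ/→/ts/: 1→2 (rises) — ok.

2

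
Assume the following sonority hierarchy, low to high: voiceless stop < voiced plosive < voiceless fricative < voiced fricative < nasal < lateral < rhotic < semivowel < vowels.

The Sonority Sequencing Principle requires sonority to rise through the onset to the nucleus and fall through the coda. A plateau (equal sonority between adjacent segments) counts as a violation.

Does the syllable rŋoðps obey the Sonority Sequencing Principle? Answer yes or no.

Onset: /r/ is a rhotic (sonority 7), /ŋ/ is a nasal (sonority 5); then the nucleus /o/ (sonority 9).
Onset profile 7-5-9 — does not strictly rise throughout.
Coda: /ð/ is a voiced fricative (sonority 4), /p/ is a voiceless stop (sonority 1), /s/ is a voiceless fricative (sonority 3).
Coda profile 9-4-1-3 — does not strictly fall throughout.

no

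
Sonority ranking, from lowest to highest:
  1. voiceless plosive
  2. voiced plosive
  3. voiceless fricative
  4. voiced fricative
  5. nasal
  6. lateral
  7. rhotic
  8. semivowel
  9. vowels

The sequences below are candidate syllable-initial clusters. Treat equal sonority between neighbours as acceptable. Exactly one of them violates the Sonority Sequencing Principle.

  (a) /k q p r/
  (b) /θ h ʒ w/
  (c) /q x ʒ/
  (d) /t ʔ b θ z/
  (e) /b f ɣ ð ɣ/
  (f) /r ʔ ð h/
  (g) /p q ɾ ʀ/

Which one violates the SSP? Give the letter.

(a) /k q p r/: profile 1-1-1-7 — obeys.
(b) /θ h ʒ w/: profile 3-3-4-8 — obeys.
(c) /q x ʒ/: profile 1-3-4 — obeys.
(d) /t ʔ b θ z/: profile 1-1-2-3-4 — obeys.
(e) /b f ɣ ð ɣ/: profile 2-3-4-4-4 — obeys.
(f) /r ʔ ð h/: profile 7-1-4-3 — violates.
(g) /p q ɾ ʀ/: profile 1-1-7-7 — obeys.

f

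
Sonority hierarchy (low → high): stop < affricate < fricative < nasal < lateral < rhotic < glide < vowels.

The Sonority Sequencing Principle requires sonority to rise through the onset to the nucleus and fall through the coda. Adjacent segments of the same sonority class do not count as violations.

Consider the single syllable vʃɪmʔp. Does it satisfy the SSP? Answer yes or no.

Onset: /v/ is a fricative (sonority 3), /ʃ/ is a fricative (sonority 3); then the nucleus /ɪ/ (sonority 8).
Onset profile 3-3-8 — rises to the nucleus.
Coda: /m/ is a nasal (sonority 4), /ʔ/ is a stop (sonority 1), /p/ is a stop (sonority 1).
Coda profile 8-4-1-1 — falls from the nucleus.

yes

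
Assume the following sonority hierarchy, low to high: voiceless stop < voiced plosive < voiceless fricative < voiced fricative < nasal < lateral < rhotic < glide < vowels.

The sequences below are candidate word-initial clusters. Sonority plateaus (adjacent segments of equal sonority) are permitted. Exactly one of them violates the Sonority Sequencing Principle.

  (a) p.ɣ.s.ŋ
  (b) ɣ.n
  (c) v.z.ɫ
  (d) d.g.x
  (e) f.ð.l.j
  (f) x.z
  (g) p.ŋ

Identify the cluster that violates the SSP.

a

(a) p.ɣ.s.ŋ: profile 1-4-3-5 — violates.
(b) ɣ.n: profile 4-5 — obeys.
(c) v.z.ɫ: profile 4-4-6 — obeys.
(d) d.g.x: profile 2-2-3 — obeys.
(e) f.ð.l.j: profile 3-4-6-8 — obeys.
(f) x.z: profile 3-4 — obeys.
(g) p.ŋ: profile 1-5 — obeys.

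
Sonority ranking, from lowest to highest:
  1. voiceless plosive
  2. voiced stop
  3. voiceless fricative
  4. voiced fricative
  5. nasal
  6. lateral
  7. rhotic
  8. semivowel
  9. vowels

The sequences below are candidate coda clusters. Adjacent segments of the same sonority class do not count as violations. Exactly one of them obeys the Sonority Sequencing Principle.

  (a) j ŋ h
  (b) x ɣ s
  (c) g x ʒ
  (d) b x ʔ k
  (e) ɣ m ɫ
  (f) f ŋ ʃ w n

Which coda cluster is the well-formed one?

(a) j ŋ h: profile 8-5-3 — obeys.
(b) x ɣ s: profile 3-4-3 — violates.
(c) g x ʒ: profile 2-3-4 — violates.
(d) b x ʔ k: profile 2-3-1-1 — violates.
(e) ɣ m ɫ: profile 4-5-6 — violates.
(f) f ŋ ʃ w n: profile 3-5-3-8-5 — violates.

a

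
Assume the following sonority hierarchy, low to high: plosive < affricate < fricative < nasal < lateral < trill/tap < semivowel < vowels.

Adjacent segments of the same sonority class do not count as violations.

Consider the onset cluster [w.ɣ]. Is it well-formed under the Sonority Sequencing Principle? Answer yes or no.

no

/w/: semivowel = 7.
/ɣ/: fricative = 3.
The profile is 7-3. Between /w/ (7) and /ɣ/ (3) sonority does not rise, so the cluster violates the SSP.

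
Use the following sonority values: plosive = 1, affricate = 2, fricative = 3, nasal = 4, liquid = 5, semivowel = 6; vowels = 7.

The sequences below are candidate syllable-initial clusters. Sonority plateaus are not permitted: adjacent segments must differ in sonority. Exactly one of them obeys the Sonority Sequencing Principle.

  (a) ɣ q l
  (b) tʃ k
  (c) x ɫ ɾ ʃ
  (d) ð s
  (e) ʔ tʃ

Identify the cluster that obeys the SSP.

(a) ɣ q l: profile 3-1-5 — violates.
(b) tʃ k: profile 2-1 — violates.
(c) x ɫ ɾ ʃ: profile 3-5-5-3 — violates.
(d) ð s: profile 3-3 — violates.
(e) ʔ tʃ: profile 1-2 — obeys.

e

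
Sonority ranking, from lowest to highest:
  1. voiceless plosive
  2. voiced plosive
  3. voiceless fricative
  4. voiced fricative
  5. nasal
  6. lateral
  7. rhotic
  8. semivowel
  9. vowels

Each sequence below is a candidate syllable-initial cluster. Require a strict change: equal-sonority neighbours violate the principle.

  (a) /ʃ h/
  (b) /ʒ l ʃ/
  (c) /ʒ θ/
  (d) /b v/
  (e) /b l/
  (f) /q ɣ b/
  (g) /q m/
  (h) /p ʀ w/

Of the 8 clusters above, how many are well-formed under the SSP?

4

(a) sonority 3-3: ill-formed.
(b) sonority 4-6-3: ill-formed.
(c) sonority 4-3: ill-formed.
(d) sonority 2-4: well-formed.
(e) sonority 2-6: well-formed.
(f) sonority 1-4-2: ill-formed.
(g) sonority 1-5: well-formed.
(h) sonority 1-7-8: well-formed.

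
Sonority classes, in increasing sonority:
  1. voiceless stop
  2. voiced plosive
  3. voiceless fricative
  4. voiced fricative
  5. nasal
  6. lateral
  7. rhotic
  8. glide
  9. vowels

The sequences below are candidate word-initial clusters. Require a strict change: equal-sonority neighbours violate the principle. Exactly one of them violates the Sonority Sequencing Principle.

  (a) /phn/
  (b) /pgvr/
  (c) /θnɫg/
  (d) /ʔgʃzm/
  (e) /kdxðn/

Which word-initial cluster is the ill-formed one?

c

(a) 1-3-5 → obeys
(b) 1-2-4-7 → obeys
(c) 3-5-6-2 → violates
(d) 1-2-3-4-5 → obeys
(e) 1-2-3-4-5 → obeys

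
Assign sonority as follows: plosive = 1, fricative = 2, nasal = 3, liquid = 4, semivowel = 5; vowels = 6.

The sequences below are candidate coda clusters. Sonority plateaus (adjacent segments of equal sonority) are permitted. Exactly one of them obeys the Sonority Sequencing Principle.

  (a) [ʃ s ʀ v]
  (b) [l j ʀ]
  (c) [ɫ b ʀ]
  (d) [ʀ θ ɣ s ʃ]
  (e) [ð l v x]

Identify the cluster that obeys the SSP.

d

(a) sonority 2-2-4-2: ill-formed.
(b) sonority 4-5-4: ill-formed.
(c) sonority 4-1-4: ill-formed.
(d) sonority 4-2-2-2-2: well-formed.
(e) sonority 2-4-2-2: ill-formed.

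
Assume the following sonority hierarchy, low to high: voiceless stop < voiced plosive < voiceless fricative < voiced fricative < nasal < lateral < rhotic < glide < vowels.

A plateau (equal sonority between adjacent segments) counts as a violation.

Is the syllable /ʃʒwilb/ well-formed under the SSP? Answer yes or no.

yes

Onset: /ʃ/ is a voiceless fricative (sonority 3), /ʒ/ is a voiced fricative (sonority 4), /w/ is a glide (sonority 8); then the nucleus /i/ (sonority 9).
Onset profile 3-4-8-9 — rises to the nucleus.
Coda: /l/ is a lateral (sonority 6), /b/ is a voiced plosive (sonority 2).
Coda profile 9-6-2 — falls from the nucleus.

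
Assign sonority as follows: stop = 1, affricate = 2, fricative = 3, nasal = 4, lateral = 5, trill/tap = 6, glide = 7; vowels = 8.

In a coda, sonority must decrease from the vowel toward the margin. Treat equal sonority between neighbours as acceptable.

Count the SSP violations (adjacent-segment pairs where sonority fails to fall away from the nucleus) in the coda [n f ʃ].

/n/ — nasal, sonority 4.
/f/ — fricative, sonority 3.
/ʃ/ — fricative, sonority 3.
/n/→/f/: 4→3 (falls) — ok.
/f/→/ʃ/: 3→3 (plateau, allowed) — ok.

0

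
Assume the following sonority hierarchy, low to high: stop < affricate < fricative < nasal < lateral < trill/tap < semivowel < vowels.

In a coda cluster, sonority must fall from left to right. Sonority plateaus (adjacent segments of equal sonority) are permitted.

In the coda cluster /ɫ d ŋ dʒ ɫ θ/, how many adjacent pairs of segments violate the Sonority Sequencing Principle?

/ɫ/ is a lateral (sonority 5).
/d/ is a stop (sonority 1).
/ŋ/ is a nasal (sonority 4).
/dʒ/ is an affricate (sonority 2).
/ɫ/ is a lateral (sonority 5).
/θ/ is a fricative (sonority 3).
/ɫ/→/d/: 5→1 (falls) — ok.
/d/→/ŋ/: 1→4 (does not fall) — violation.
/ŋ/→/dʒ/: 4→2 (falls) — ok.
/dʒ/→/ɫ/: 2→5 (does not fall) — violation.
/ɫ/→/θ/: 5→3 (falls) — ok.

2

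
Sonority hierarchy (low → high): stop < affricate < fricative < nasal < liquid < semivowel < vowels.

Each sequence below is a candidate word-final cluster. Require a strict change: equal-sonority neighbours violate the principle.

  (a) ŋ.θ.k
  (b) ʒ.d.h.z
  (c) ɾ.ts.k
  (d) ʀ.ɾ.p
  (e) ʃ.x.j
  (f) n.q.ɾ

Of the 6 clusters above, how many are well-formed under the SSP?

2

(a) sonority 4-3-1: well-formed.
(b) sonority 3-1-3-3: ill-formed.
(c) sonority 5-2-1: well-formed.
(d) sonority 5-5-1: ill-formed.
(e) sonority 3-3-6: ill-formed.
(f) sonority 4-1-5: ill-formed.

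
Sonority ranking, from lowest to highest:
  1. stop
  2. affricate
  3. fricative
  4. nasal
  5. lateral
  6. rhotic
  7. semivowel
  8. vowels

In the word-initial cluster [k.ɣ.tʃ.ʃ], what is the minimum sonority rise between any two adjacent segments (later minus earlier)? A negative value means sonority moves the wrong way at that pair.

-1

/k/: stop = 1.
/ɣ/: fricative = 3.
/tʃ/: affricate = 2.
/ʃ/: fricative = 3.
/k/→/ɣ/: change +2.
/ɣ/→/tʃ/: change -1.
/tʃ/→/ʃ/: change +1.
Minimum = -1.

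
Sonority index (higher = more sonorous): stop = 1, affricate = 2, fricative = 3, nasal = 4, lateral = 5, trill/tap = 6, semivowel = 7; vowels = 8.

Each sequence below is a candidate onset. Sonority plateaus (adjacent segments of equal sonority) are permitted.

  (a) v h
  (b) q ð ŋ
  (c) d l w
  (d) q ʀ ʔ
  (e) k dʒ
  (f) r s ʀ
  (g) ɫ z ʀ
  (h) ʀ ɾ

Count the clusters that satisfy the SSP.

(a) sonority 3-3: well-formed.
(b) sonority 1-3-4: well-formed.
(c) sonority 1-5-7: well-formed.
(d) sonority 1-6-1: ill-formed.
(e) sonority 1-2: well-formed.
(f) sonority 6-3-6: ill-formed.
(g) sonority 5-3-6: ill-formed.
(h) sonority 6-6: well-formed.

5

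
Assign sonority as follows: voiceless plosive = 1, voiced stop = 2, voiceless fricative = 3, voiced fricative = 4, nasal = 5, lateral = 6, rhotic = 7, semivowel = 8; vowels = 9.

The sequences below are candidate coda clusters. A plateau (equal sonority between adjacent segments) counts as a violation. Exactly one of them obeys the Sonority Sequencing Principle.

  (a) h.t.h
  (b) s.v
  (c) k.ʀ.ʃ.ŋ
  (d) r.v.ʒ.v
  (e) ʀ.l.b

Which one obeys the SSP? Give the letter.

(a) 3-1-3 → violates
(b) 3-4 → violates
(c) 1-7-3-5 → violates
(d) 7-4-4-4 → violates
(e) 7-6-2 → obeys

e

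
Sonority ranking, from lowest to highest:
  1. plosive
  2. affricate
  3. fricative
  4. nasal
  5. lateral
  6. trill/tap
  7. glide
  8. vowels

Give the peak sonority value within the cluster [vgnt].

4

/v/: fricative = 3.
/g/: plosive = 1.
/n/: nasal = 4.
/t/: plosive = 1.
The maximum is 4.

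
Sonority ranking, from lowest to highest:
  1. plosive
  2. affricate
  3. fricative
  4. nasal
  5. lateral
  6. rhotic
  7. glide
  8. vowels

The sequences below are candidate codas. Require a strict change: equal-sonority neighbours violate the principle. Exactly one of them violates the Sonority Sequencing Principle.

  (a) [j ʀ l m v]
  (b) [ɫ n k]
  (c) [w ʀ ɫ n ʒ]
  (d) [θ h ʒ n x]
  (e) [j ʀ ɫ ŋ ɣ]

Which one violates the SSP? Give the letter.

d

(a) [j ʀ l m v]: profile 7-6-5-4-3 — obeys.
(b) [ɫ n k]: profile 5-4-1 — obeys.
(c) [w ʀ ɫ n ʒ]: profile 7-6-5-4-3 — obeys.
(d) [θ h ʒ n x]: profile 3-3-3-4-3 — violates.
(e) [j ʀ ɫ ŋ ɣ]: profile 7-6-5-4-3 — obeys.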